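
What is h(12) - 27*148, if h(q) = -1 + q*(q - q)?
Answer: -3997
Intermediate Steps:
h(q) = -1 (h(q) = -1 + q*0 = -1 + 0 = -1)
h(12) - 27*148 = -1 - 27*148 = -1 - 3996 = -3997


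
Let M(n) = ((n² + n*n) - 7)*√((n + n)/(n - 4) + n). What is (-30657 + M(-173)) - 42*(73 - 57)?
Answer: -31329 + 299255*I*√214347/177 ≈ -31329.0 + 7.8276e+5*I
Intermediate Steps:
M(n) = √(n + 2*n/(-4 + n))*(-7 + 2*n²) (M(n) = ((n² + n²) - 7)*√((2*n)/(-4 + n) + n) = (2*n² - 7)*√(2*n/(-4 + n) + n) = (-7 + 2*n²)*√(n + 2*n/(-4 + n)) = √(n + 2*n/(-4 + n))*(-7 + 2*n²))
(-30657 + M(-173)) - 42*(73 - 57) = (-30657 + √(-173*(-2 - 173)/(-4 - 173))*(-7 + 2*(-173)²)) - 42*(73 - 57) = (-30657 + √(-173*(-175)/(-177))*(-7 + 2*29929)) - 42*16 = (-30657 + √(-173*(-1/177)*(-175))*(-7 + 59858)) - 672 = (-30657 + √(-30275/177)*59851) - 672 = (-30657 + (5*I*√214347/177)*59851) - 672 = (-30657 + 299255*I*√214347/177) - 672 = -31329 + 299255*I*√214347/177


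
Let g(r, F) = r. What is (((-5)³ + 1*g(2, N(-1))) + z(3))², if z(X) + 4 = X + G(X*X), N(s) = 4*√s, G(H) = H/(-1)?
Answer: 17689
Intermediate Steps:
G(H) = -H (G(H) = H*(-1) = -H)
z(X) = -4 + X - X² (z(X) = -4 + (X - X*X) = -4 + (X - X²) = -4 + X - X²)
(((-5)³ + 1*g(2, N(-1))) + z(3))² = (((-5)³ + 1*2) + (-4 + 3 - 1*3²))² = ((-125 + 2) + (-4 + 3 - 1*9))² = (-123 + (-4 + 3 - 9))² = (-123 - 10)² = (-133)² = 17689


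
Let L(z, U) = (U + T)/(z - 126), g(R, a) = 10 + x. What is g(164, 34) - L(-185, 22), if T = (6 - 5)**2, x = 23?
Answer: 10286/311 ≈ 33.074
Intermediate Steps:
T = 1 (T = 1**2 = 1)
g(R, a) = 33 (g(R, a) = 10 + 23 = 33)
L(z, U) = (1 + U)/(-126 + z) (L(z, U) = (U + 1)/(z - 126) = (1 + U)/(-126 + z))
g(164, 34) - L(-185, 22) = 33 - (1 + 22)/(-126 - 185) = 33 - 23/(-311) = 33 - (-1)*23/311 = 33 - 1*(-23/311) = 33 + 23/311 = 10286/311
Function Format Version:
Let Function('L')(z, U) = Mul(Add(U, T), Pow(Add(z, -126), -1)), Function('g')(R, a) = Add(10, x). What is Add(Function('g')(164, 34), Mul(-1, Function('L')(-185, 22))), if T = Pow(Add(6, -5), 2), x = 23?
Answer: Rational(10286, 311) ≈ 33.074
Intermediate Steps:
T = 1 (T = Pow(1, 2) = 1)
Function('g')(R, a) = 33 (Function('g')(R, a) = Add(10, 23) = 33)
Function('L')(z, U) = Mul(Pow(Add(-126, z), -1), Add(1, U)) (Function('L')(z, U) = Mul(Add(U, 1), Pow(Add(z, -126), -1)) = Mul(Add(1, U), Pow(Add(-126, z), -1)) = Mul(Pow(Add(-126, z), -1), Add(1, U)))
Add(Function('g')(164, 34), Mul(-1, Function('L')(-185, 22))) = Add(33, Mul(-1, Mul(Pow(Add(-126, -185), -1), Add(1, 22)))) = Add(33, Mul(-1, Mul(Pow(-311, -1), 23))) = Add(33, Mul(-1, Mul(Rational(-1, 311), 23))) = Add(33, Mul(-1, Rational(-23, 311))) = Add(33, Rational(23, 311)) = Rational(10286, 311)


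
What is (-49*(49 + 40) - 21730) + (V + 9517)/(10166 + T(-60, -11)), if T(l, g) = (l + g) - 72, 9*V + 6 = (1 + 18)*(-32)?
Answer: -2353505798/90207 ≈ -26090.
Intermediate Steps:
V = -614/9 (V = -⅔ + ((1 + 18)*(-32))/9 = -⅔ + (19*(-32))/9 = -⅔ + (⅑)*(-608) = -⅔ - 608/9 = -614/9 ≈ -68.222)
T(l, g) = -72 + g + l (T(l, g) = (g + l) - 72 = -72 + g + l)
(-49*(49 + 40) - 21730) + (V + 9517)/(10166 + T(-60, -11)) = (-49*(49 + 40) - 21730) + (-614/9 + 9517)/(10166 + (-72 - 11 - 60)) = (-49*89 - 21730) + 85039/(9*(10166 - 143)) = (-4361 - 21730) + (85039/9)/10023 = -26091 + (85039/9)*(1/10023) = -26091 + 85039/90207 = -2353505798/90207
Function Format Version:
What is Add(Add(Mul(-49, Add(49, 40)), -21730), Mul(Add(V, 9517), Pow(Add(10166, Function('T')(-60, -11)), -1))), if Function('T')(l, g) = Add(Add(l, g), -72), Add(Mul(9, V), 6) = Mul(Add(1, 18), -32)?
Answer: Rational(-2353505798, 90207) ≈ -26090.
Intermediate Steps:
V = Rational(-614, 9) (V = Add(Rational(-2, 3), Mul(Rational(1, 9), Mul(Add(1, 18), -32))) = Add(Rational(-2, 3), Mul(Rational(1, 9), Mul(19, -32))) = Add(Rational(-2, 3), Mul(Rational(1, 9), -608)) = Add(Rational(-2, 3), Rational(-608, 9)) = Rational(-614, 9) ≈ -68.222)
Function('T')(l, g) = Add(-72, g, l) (Function('T')(l, g) = Add(Add(g, l), -72) = Add(-72, g, l))
Add(Add(Mul(-49, Add(49, 40)), -21730), Mul(Add(V, 9517), Pow(Add(10166, Function('T')(-60, -11)), -1))) = Add(Add(Mul(-49, Add(49, 40)), -21730), Mul(Add(Rational(-614, 9), 9517), Pow(Add(10166, Add(-72, -11, -60)), -1))) = Add(Add(Mul(-49, 89), -21730), Mul(Rational(85039, 9), Pow(Add(10166, -143), -1))) = Add(Add(-4361, -21730), Mul(Rational(85039, 9), Pow(10023, -1))) = Add(-26091, Mul(Rational(85039, 9), Rational(1, 10023))) = Add(-26091, Rational(85039, 90207)) = Rational(-2353505798, 90207)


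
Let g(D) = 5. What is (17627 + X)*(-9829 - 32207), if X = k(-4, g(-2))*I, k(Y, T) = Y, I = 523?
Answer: -653029260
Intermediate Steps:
X = -2092 (X = -4*523 = -2092)
(17627 + X)*(-9829 - 32207) = (17627 - 2092)*(-9829 - 32207) = 15535*(-42036) = -653029260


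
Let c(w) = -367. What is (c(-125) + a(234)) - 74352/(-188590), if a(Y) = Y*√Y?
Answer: -34569089/94295 + 702*√26 ≈ 3212.9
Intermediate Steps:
a(Y) = Y^(3/2)
(c(-125) + a(234)) - 74352/(-188590) = (-367 + 234^(3/2)) - 74352/(-188590) = (-367 + 702*√26) - 74352*(-1/188590) = (-367 + 702*√26) + 37176/94295 = -34569089/94295 + 702*√26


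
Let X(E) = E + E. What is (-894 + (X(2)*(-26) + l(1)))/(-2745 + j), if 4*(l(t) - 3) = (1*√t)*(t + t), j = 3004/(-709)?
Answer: 1410201/3898418 ≈ 0.36174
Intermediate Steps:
j = -3004/709 (j = 3004*(-1/709) = -3004/709 ≈ -4.2370)
X(E) = 2*E
l(t) = 3 + t^(3/2)/2 (l(t) = 3 + ((1*√t)*(t + t))/4 = 3 + (√t*(2*t))/4 = 3 + (2*t^(3/2))/4 = 3 + t^(3/2)/2)
(-894 + (X(2)*(-26) + l(1)))/(-2745 + j) = (-894 + ((2*2)*(-26) + (3 + 1^(3/2)/2)))/(-2745 - 3004/709) = (-894 + (4*(-26) + (3 + (½)*1)))/(-1949209/709) = (-894 + (-104 + (3 + ½)))*(-709/1949209) = (-894 + (-104 + 7/2))*(-709/1949209) = (-894 - 201/2)*(-709/1949209) = -1989/2*(-709/1949209) = 1410201/3898418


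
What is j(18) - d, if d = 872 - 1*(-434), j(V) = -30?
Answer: -1336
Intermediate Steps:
d = 1306 (d = 872 + 434 = 1306)
j(18) - d = -30 - 1*1306 = -30 - 1306 = -1336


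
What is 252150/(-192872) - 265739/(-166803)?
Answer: 4597117979/16085814108 ≈ 0.28579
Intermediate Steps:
252150/(-192872) - 265739/(-166803) = 252150*(-1/192872) - 265739*(-1/166803) = -126075/96436 + 265739/166803 = 4597117979/16085814108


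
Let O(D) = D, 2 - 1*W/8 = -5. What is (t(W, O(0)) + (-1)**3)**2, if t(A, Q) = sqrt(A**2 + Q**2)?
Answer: 3025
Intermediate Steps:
W = 56 (W = 16 - 8*(-5) = 16 + 40 = 56)
(t(W, O(0)) + (-1)**3)**2 = (sqrt(56**2 + 0**2) + (-1)**3)**2 = (sqrt(3136 + 0) - 1)**2 = (sqrt(3136) - 1)**2 = (56 - 1)**2 = 55**2 = 3025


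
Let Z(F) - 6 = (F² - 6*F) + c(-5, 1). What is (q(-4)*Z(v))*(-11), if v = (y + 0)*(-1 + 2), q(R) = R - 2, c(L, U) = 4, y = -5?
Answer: 4290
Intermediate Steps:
q(R) = -2 + R
v = -5 (v = (-5 + 0)*(-1 + 2) = -5*1 = -5)
Z(F) = 10 + F² - 6*F (Z(F) = 6 + ((F² - 6*F) + 4) = 6 + (4 + F² - 6*F) = 10 + F² - 6*F)
(q(-4)*Z(v))*(-11) = ((-2 - 4)*(10 + (-5)² - 6*(-5)))*(-11) = -6*(10 + 25 + 30)*(-11) = -6*65*(-11) = -390*(-11) = 4290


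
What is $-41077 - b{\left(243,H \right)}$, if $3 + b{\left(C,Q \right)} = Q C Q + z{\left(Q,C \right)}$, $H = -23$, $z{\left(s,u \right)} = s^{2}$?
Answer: $-170150$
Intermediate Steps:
$b{\left(C,Q \right)} = -3 + Q^{2} + C Q^{2}$ ($b{\left(C,Q \right)} = -3 + \left(Q C Q + Q^{2}\right) = -3 + \left(C Q Q + Q^{2}\right) = -3 + \left(C Q^{2} + Q^{2}\right) = -3 + \left(Q^{2} + C Q^{2}\right) = -3 + Q^{2} + C Q^{2}$)
$-41077 - b{\left(243,H \right)} = -41077 - \left(-3 + \left(-23\right)^{2} + 243 \left(-23\right)^{2}\right) = -41077 - \left(-3 + 529 + 243 \cdot 529\right) = -41077 - \left(-3 + 529 + 128547\right) = -41077 - 129073 = -170150$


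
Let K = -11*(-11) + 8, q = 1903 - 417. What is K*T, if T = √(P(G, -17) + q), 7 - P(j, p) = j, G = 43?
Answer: 645*√58 ≈ 4912.2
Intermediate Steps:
q = 1486
P(j, p) = 7 - j
K = 129 (K = 121 + 8 = 129)
T = 5*√58 (T = √((7 - 1*43) + 1486) = √((7 - 43) + 1486) = √(-36 + 1486) = √1450 = 5*√58 ≈ 38.079)
K*T = 129*(5*√58) = 645*√58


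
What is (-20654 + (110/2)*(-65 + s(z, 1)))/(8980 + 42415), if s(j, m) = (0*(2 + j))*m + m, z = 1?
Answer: -24174/51395 ≈ -0.47036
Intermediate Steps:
s(j, m) = m (s(j, m) = 0*m + m = 0 + m = m)
(-20654 + (110/2)*(-65 + s(z, 1)))/(8980 + 42415) = (-20654 + (110/2)*(-65 + 1))/(8980 + 42415) = (-20654 + (110*(½))*(-64))/51395 = (-20654 + 55*(-64))*(1/51395) = (-20654 - 3520)*(1/51395) = -24174*1/51395 = -24174/51395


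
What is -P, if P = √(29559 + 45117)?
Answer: -14*√381 ≈ -273.27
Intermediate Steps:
P = 14*√381 (P = √74676 = 14*√381 ≈ 273.27)
-P = -14*√381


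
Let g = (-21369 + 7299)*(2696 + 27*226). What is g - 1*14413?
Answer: -123802273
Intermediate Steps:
g = -123787860 (g = -14070*(2696 + 6102) = -14070*8798 = -123787860)
g - 1*14413 = -123787860 - 1*14413 = -123787860 - 14413 = -123802273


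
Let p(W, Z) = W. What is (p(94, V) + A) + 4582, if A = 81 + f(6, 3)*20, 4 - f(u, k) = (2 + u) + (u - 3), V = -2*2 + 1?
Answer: 4617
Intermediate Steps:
V = -3 (V = -4 + 1 = -3)
f(u, k) = 5 - 2*u (f(u, k) = 4 - ((2 + u) + (u - 3)) = 4 - ((2 + u) + (-3 + u)) = 4 - (-1 + 2*u) = 4 + (1 - 2*u) = 5 - 2*u)
A = -59 (A = 81 + (5 - 2*6)*20 = 81 + (5 - 12)*20 = 81 - 7*20 = 81 - 140 = -59)
(p(94, V) + A) + 4582 = (94 - 59) + 4582 = 35 + 4582 = 4617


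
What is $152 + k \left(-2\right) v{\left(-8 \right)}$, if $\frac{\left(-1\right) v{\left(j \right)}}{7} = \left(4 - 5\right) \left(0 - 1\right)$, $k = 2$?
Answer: $180$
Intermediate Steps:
$v{\left(j \right)} = -7$ ($v{\left(j \right)} = - 7 \left(4 - 5\right) \left(0 - 1\right) = - 7 \left(\left(-1\right) \left(-1\right)\right) = \left(-7\right) 1 = -7$)
$152 + k \left(-2\right) v{\left(-8 \right)} = 152 + 2 \left(-2\right) \left(-7\right) = 152 - -28 = 152 + 28 = 180$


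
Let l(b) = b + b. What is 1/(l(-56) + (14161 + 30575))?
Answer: 1/44624 ≈ 2.2409e-5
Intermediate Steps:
l(b) = 2*b
1/(l(-56) + (14161 + 30575)) = 1/(2*(-56) + (14161 + 30575)) = 1/(-112 + 44736) = 1/44624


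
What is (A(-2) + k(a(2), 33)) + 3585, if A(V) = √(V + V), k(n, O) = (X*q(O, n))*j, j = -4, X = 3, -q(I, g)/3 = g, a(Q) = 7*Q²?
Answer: 4593 + 2*I ≈ 4593.0 + 2.0*I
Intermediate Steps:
q(I, g) = -3*g
k(n, O) = 36*n (k(n, O) = (3*(-3*n))*(-4) = -9*n*(-4) = 36*n)
A(V) = √2*√V (A(V) = √(2*V) = √2*√V)
(A(-2) + k(a(2), 33)) + 3585 = (√2*√(-2) + 36*(7*2²)) + 3585 = (√2*(I*√2) + 36*(7*4)) + 3585 = (2*I + 36*28) + 3585 = (2*I + 1008) + 3585 = (1008 + 2*I) + 3585 = 4593 + 2*I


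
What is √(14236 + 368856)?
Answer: 2*√95773 ≈ 618.94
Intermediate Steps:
√(14236 + 368856) = √383092 = 2*√95773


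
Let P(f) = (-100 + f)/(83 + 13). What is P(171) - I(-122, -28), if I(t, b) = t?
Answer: 11783/96 ≈ 122.74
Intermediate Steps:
P(f) = -25/24 + f/96 (P(f) = (-100 + f)/96 = (-100 + f)*(1/96) = -25/24 + f/96)
P(171) - I(-122, -28) = (-25/24 + (1/96)*171) - 1*(-122) = (-25/24 + 57/32) + 122 = 71/96 + 122 = 11783/96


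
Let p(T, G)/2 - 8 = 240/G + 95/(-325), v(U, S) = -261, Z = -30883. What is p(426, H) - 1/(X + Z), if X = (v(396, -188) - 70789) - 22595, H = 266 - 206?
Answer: 189531681/8094320 ≈ 23.415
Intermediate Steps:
H = 60
p(T, G) = 1002/65 + 480/G (p(T, G) = 16 + 2*(240/G + 95/(-325)) = 16 + 2*(240/G + 95*(-1/325)) = 16 + 2*(240/G - 19/65) = 16 + 2*(-19/65 + 240/G) = 16 + (-38/65 + 480/G) = 1002/65 + 480/G)
X = -93645 (X = (-261 - 70789) - 22595 = -71050 - 22595 = -93645)
p(426, H) - 1/(X + Z) = (1002/65 + 480/60) - 1/(-93645 - 30883) = (1002/65 + 480*(1/60)) - 1/(-124528) = (1002/65 + 8) - 1*(-1/124528) = 1522/65 + 1/124528 = 189531681/8094320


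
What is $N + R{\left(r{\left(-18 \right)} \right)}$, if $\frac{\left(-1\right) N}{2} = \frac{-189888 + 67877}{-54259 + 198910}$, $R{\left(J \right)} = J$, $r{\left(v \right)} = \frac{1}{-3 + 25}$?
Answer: $\frac{5513135}{3182322} \approx 1.7324$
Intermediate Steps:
$r{\left(v \right)} = \frac{1}{22}$
$N = \frac{244022}{144651}$ ($N = - 2 \frac{-189888 + 67877}{-54259 + 198910} = - 2 \left(- \frac{122011}{144651}\right) = - 2 \left(\left(-122011\right) \frac{1}{144651}\right) = \left(-2\right) \left(- \frac{122011}{144651}\right) = \frac{244022}{144651} \approx 1.687$)
$N + R{\left(r{\left(-18 \right)} \right)} = \frac{244022}{144651} + \frac{1}{22} = \frac{5513135}{3182322}$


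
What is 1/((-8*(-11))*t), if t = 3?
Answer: 1/264 ≈ 0.0037879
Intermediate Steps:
1/((-8*(-11))*t) = 1/(-8*(-11)*3) = 1/(88*3) = 1/264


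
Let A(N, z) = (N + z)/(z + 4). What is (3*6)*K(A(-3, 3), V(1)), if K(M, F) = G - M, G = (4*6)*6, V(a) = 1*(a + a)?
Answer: 2592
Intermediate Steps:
V(a) = 2*a (V(a) = 1*(2*a) = 2*a)
A(N, z) = (N + z)/(4 + z)
G = 144 (G = 24*6 = 144)
K(M, F) = 144 - M
(3*6)*K(A(-3, 3), V(1)) = (3*6)*(144 - (-3 + 3)/(4 + 3)) = 18*(144 - 0/7) = 18*(144 - 1*0) = 18*(144 + 0) = 18*144 = 2592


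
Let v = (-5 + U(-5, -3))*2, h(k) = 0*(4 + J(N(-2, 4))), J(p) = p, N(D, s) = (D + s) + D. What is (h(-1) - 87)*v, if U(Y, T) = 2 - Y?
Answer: -348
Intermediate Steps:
N(D, s) = s + 2*D
h(k) = 0 (h(k) = 0*(4 + (4 + 2*(-2))) = 0*(4 + (4 - 4)) = 0*(4 + 0) = 0*4 = 0)
v = 4 (v = (-5 + (2 - 1*(-5)))*2 = (-5 + (2 + 5))*2 = (-5 + 7)*2 = 2*2 = 4)
(h(-1) - 87)*v = (0 - 87)*4 = -87*4 = -348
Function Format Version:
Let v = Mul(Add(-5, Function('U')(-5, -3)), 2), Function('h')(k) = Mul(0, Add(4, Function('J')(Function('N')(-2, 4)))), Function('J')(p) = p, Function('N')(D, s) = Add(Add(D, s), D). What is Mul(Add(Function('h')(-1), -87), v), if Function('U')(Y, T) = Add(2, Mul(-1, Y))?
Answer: -348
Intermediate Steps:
Function('N')(D, s) = Add(s, Mul(2, D))
Function('h')(k) = 0 (Function('h')(k) = Mul(0, Add(4, Add(4, Mul(2, -2)))) = Mul(0, Add(4, Add(4, -4))) = Mul(0, Add(4, 0)) = Mul(0, 4) = 0)
v = 4 (v = Mul(Add(-5, Add(2, Mul(-1, -5))), 2) = Mul(Add(-5, Add(2, 5)), 2) = Mul(Add(-5, 7), 2) = Mul(2, 2) = 4)
Mul(Add(Function('h')(-1), -87), v) = Mul(Add(0, -87), 4) = Mul(-87, 4) = -348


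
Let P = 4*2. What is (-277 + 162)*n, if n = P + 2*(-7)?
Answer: 690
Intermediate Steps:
P = 8
n = -6 (n = 8 + 2*(-7) = 8 - 14 = -6)
(-277 + 162)*n = (-277 + 162)*(-6) = -115*(-6) = 690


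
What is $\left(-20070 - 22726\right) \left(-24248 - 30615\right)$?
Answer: $2347916948$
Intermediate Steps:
$\left(-20070 - 22726\right) \left(-24248 - 30615\right) = \left(-42796\right) \left(-54863\right) = 2347916948$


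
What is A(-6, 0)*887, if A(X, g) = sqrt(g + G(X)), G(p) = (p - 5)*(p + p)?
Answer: 1774*sqrt(33) ≈ 10191.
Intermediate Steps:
G(p) = 2*p*(-5 + p) (G(p) = (-5 + p)*(2*p) = 2*p*(-5 + p))
A(X, g) = sqrt(g + 2*X*(-5 + X))
A(-6, 0)*887 = sqrt(0 + 2*(-6)*(-5 - 6))*887 = sqrt(0 + 2*(-6)*(-11))*887 = sqrt(0 + 132)*887 = sqrt(132)*887 = (2*sqrt(33))*887 = 1774*sqrt(33)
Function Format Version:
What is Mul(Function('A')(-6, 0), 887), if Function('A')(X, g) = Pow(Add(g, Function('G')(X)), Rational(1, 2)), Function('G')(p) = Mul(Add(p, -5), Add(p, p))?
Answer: Mul(1774, Pow(33, Rational(1, 2))) ≈ 10191.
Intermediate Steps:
Function('G')(p) = Mul(2, p, Add(-5, p)) (Function('G')(p) = Mul(Add(-5, p), Mul(2, p)) = Mul(2, p, Add(-5, p)))
Function('A')(X, g) = Pow(Add(g, Mul(2, X, Add(-5, X))), Rational(1, 2))
Mul(Function('A')(-6, 0), 887) = Mul(Pow(Add(0, Mul(2, -6, Add(-5, -6))), Rational(1, 2)), 887) = Mul(Pow(Add(0, Mul(2, -6, -11)), Rational(1, 2)), 887) = Mul(Pow(Add(0, 132), Rational(1, 2)), 887) = Mul(Pow(132, Rational(1, 2)), 887) = Mul(Mul(2, Pow(33, Rational(1, 2))), 887) = Mul(1774, Pow(33, Rational(1, 2)))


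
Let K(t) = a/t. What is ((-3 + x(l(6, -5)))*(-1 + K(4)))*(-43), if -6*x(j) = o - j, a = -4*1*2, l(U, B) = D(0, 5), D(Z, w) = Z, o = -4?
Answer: -301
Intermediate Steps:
l(U, B) = 0
a = -8 (a = -4*2 = -8)
x(j) = ⅔ + j/6 (x(j) = -(-4 - j)/6 = ⅔ + j/6)
K(t) = -8/t
((-3 + x(l(6, -5)))*(-1 + K(4)))*(-43) = ((-3 + (⅔ + (⅙)*0))*(-1 - 8/4))*(-43) = ((-3 + (⅔ + 0))*(-1 - 8*¼))*(-43) = ((-3 + ⅔)*(-1 - 2))*(-43) = -7/3*(-3)*(-43) = 7*(-43) = -301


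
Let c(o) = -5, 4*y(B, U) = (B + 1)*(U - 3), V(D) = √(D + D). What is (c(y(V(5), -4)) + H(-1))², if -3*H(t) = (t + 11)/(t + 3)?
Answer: 400/9 ≈ 44.444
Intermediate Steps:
V(D) = √2*√D (V(D) = √(2*D) = √2*√D)
y(B, U) = (1 + B)*(-3 + U)/4 (y(B, U) = ((B + 1)*(U - 3))/4 = ((1 + B)*(-3 + U))/4 = (1 + B)*(-3 + U)/4)
H(t) = -(11 + t)/(3*(3 + t)) (H(t) = -(t + 11)/(3*(t + 3)) = -(11 + t)/(3*(3 + t)))
(c(y(V(5), -4)) + H(-1))² = (-5 + (-11 - 1*(-1))/(3*(3 - 1)))² = (-5 + (⅓)*(-11 + 1)/2)² = (-5 + (⅓)*(½)*(-10))² = (-5 - 5/3)² = (-20/3)² = 400/9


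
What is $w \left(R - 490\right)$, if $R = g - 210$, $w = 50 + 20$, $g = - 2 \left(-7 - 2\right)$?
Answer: $-47740$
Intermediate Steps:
$g = 18$ ($g = \left(-2\right) \left(-9\right) = 18$)
$w = 70$
$R = -192$ ($R = 18 - 210 = -192$)
$w \left(R - 490\right) = 70 \left(-192 - 490\right) = 70 \left(-682\right) = -47740$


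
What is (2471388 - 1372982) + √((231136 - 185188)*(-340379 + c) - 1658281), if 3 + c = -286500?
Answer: 1098406 + I*√28805632417 ≈ 1.0984e+6 + 1.6972e+5*I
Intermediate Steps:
c = -286503 (c = -3 - 286500 = -286503)
(2471388 - 1372982) + √((231136 - 185188)*(-340379 + c) - 1658281) = (2471388 - 1372982) + √((231136 - 185188)*(-340379 - 286503) - 1658281) = 1098406 + √(45948*(-626882) - 1658281) = 1098406 + √(-28803974136 - 1658281) = 1098406 + √(-28805632417) = 1098406 + I*√28805632417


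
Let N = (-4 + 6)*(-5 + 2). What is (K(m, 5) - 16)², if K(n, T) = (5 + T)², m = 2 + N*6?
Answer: 7056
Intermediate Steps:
N = -6 (N = 2*(-3) = -6)
m = -34 (m = 2 - 6*6 = 2 - 36 = -34)
(K(m, 5) - 16)² = ((5 + 5)² - 16)² = (10² - 16)² = (100 - 16)² = 84² = 7056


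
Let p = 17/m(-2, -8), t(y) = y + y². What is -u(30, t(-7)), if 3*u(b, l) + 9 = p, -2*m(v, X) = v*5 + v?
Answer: 37/18 ≈ 2.0556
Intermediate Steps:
m(v, X) = -3*v (m(v, X) = -(v*5 + v)/2 = -(5*v + v)/2 = -3*v)
p = 17/6 (p = 17/((-3*(-2))) = 17/6 ≈ 2.8333)
u(b, l) = -37/18 (u(b, l) = -3 + (⅓)*(17/6) = -3 + 17/18 = -37/18)
-u(30, t(-7)) = -1*(-37/18) = 37/18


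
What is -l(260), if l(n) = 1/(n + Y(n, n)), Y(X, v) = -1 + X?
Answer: -1/519 ≈ -0.0019268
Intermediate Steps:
l(n) = 1/(-1 + 2*n) (l(n) = 1/(n + (-1 + n)) = 1/(-1 + 2*n))
-l(260) = -1/(-1 + 2*260) = -1/(-1 + 520) = -1/519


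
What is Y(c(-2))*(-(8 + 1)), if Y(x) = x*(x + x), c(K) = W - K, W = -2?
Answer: 0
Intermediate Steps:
c(K) = -2 - K
Y(x) = 2*x² (Y(x) = x*(2*x) = 2*x²)
Y(c(-2))*(-(8 + 1)) = (2*(-2 - 1*(-2))²)*(-(8 + 1)) = (2*(-2 + 2)²)*(-1*9) = (2*0²)*(-9) = (2*0)*(-9) = 0*(-9) = 0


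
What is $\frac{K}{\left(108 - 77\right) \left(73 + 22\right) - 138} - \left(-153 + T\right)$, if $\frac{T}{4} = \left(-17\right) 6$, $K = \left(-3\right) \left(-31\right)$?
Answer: $\frac{1574820}{2807} \approx 561.03$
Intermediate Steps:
$K = 93$
$T = -408$ ($T = 4 \left(\left(-17\right) 6\right) = 4 \left(-102\right) = -408$)
$\frac{K}{\left(108 - 77\right) \left(73 + 22\right) - 138} - \left(-153 + T\right) = \frac{93}{\left(108 - 77\right) \left(73 + 22\right) - 138} - \left(-153 - 408\right) = \frac{93}{31 \cdot 95 - 138} - -561 = \frac{93}{2945 - 138} + 561 = \frac{93}{2807} + 561 = \frac{1574820}{2807}$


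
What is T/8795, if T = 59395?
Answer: 11879/1759 ≈ 6.7533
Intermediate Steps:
T/8795 = 59395/8795 = 59395*(1/8795) = 11879/1759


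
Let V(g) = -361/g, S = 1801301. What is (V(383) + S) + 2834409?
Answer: 1775476569/383 ≈ 4.6357e+6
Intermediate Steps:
(V(383) + S) + 2834409 = (-361/383 + 1801301) + 2834409 = 689897922/383 + 2834409 = 1775476569/383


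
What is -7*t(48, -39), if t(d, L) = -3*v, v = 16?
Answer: 336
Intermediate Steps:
t(d, L) = -48 (t(d, L) = -3*16 = -48)
-7*t(48, -39) = -7*(-48) = 336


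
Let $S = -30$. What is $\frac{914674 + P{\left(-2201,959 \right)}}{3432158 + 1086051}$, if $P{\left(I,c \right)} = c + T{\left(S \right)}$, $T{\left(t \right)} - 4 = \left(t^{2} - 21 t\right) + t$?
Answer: $\frac{917137}{4518209} \approx 0.20299$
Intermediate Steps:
$T{\left(t \right)} = 4 + t^{2} - 20 t$ ($T{\left(t \right)} = 4 + \left(\left(t^{2} - 21 t\right) + t\right) = 4 + \left(t^{2} - 20 t\right) = 4 + t^{2} - 20 t$)
$P{\left(I,c \right)} = 1504 + c$ ($P{\left(I,c \right)} = c + \left(4 + \left(-30\right)^{2} - -600\right) = c + \left(4 + 900 + 600\right) = c + 1504 = 1504 + c$)
$\frac{914674 + P{\left(-2201,959 \right)}}{3432158 + 1086051} = \frac{914674 + \left(1504 + 959\right)}{3432158 + 1086051} = \frac{914674 + 2463}{4518209} = 917137 \cdot \frac{1}{4518209} = \frac{917137}{4518209}$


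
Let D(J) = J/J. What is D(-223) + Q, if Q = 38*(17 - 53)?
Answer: -1367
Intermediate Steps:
D(J) = 1
Q = -1368 (Q = 38*(-36) = -1368)
D(-223) + Q = 1 - 1368 = -1367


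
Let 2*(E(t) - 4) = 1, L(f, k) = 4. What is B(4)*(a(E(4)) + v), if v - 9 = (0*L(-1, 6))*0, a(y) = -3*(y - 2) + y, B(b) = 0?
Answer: 0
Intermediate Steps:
E(t) = 9/2 (E(t) = 4 + (½)*1 = 4 + ½ = 9/2)
a(y) = 6 - 2*y (a(y) = -3*(-2 + y) + y = (6 - 3*y) + y = 6 - 2*y)
v = 9 (v = 9 + (0*4)*0 = 9 + 0*0 = 9 + 0 = 9)
B(4)*(a(E(4)) + v) = 0*((6 - 2*9/2) + 9) = 0*((6 - 9) + 9) = 0*(-3 + 9) = 0*6 = 0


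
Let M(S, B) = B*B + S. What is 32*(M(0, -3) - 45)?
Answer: -1152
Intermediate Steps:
M(S, B) = S + B² (M(S, B) = B² + S = S + B²)
32*(M(0, -3) - 45) = 32*((0 + (-3)²) - 45) = 32*((0 + 9) - 45) = 32*(9 - 45) = 32*(-36) = -1152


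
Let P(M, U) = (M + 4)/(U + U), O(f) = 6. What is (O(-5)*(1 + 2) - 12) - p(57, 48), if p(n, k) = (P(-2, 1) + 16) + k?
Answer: -59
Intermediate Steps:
P(M, U) = (4 + M)/(2*U) (P(M, U) = (4 + M)/((2*U)) = (4 + M)*(1/(2*U)) = (4 + M)/(2*U))
p(n, k) = 17 + k (p(n, k) = ((1/2)*(4 - 2)/1 + 16) + k = ((1/2)*1*2 + 16) + k = (1 + 16) + k = 17 + k)
(O(-5)*(1 + 2) - 12) - p(57, 48) = (6*(1 + 2) - 12) - (17 + 48) = (6*3 - 12) - 1*65 = (18 - 12) - 65 = 6 - 65 = -59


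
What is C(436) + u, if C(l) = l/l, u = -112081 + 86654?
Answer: -25426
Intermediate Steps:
u = -25427
C(l) = 1
C(436) + u = 1 - 25427 = -25426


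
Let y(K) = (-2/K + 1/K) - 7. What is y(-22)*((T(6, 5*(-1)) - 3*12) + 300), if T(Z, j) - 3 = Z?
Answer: -41769/22 ≈ -1898.6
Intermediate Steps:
T(Z, j) = 3 + Z
y(K) = -7 - 1/K (y(K) = (-2/K + 1/K) - 7 = -1/K - 7 = -7 - 1/K)
y(-22)*((T(6, 5*(-1)) - 3*12) + 300) = (-7 - 1/(-22))*(((3 + 6) - 3*12) + 300) = (-7 - 1*(-1/22))*((9 - 36) + 300) = (-7 + 1/22)*(-27 + 300) = -153/22*273 = -41769/22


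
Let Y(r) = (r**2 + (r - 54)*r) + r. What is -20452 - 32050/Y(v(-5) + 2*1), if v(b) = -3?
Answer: -231382/11 ≈ -21035.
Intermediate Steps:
Y(r) = r + r**2 + r*(-54 + r) (Y(r) = (r**2 + (-54 + r)*r) + r = (r**2 + r*(-54 + r)) + r = r + r**2 + r*(-54 + r))
-20452 - 32050/Y(v(-5) + 2*1) = -20452 - 32050*1/((-53 + 2*(-3 + 2*1))*(-3 + 2*1)) = -20452 - 32050*1/((-53 + 2*(-3 + 2))*(-3 + 2)) = -20452 - 32050*(-1/(-53 + 2*(-1))) = -20452 - 32050*(-1/(-53 - 2)) = -20452 - 32050/((-1*(-55))) = -20452 - 32050/55 = -20452 - 32050*1/55 = -20452 - 6410/11 = -231382/11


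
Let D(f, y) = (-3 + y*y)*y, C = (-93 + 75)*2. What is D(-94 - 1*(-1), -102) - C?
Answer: -1060866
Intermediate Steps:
C = -36 (C = -18*2 = -36)
D(f, y) = y*(-3 + y**2) (D(f, y) = (-3 + y**2)*y = y*(-3 + y**2))
D(-94 - 1*(-1), -102) - C = -102*(-3 + (-102)**2) - 1*(-36) = -102*(-3 + 10404) + 36 = -102*10401 + 36 = -1060902 + 36 = -1060866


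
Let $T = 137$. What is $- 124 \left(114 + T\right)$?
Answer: $-31124$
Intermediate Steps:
$- 124 \left(114 + T\right) = - 124 \left(114 + 137\right) = \left(-124\right) 251 = -31124$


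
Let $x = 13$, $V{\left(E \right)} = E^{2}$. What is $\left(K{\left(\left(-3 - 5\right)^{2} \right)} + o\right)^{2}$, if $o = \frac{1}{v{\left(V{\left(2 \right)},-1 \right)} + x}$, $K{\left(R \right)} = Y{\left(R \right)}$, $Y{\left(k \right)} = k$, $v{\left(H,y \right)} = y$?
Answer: $\frac{591361}{144} \approx 4106.7$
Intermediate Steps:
$K{\left(R \right)} = R$
$o = \frac{1}{12}$ ($o = \frac{1}{-1 + 13} = \frac{1}{12} \approx 0.083333$)
$\left(K{\left(\left(-3 - 5\right)^{2} \right)} + o\right)^{2} = \left(\left(-3 - 5\right)^{2} + \frac{1}{12}\right)^{2} = \left(\left(-8\right)^{2} + \frac{1}{12}\right)^{2} = \left(64 + \frac{1}{12}\right)^{2} = \left(\frac{769}{12}\right)^{2} = \frac{591361}{144}$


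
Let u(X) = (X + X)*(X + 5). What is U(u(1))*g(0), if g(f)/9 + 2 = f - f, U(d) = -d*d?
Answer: 2592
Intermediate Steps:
u(X) = 2*X*(5 + X) (u(X) = (2*X)*(5 + X) = 2*X*(5 + X))
U(d) = -d**2
g(f) = -18 (g(f) = -18 + 9*(f - f) = -18 + 9*0 = -18 + 0 = -18)
U(u(1))*g(0) = -(2*1*(5 + 1))**2*(-18) = -(2*1*6)**2*(-18) = -1*12**2*(-18) = -1*144*(-18) = -144*(-18) = 2592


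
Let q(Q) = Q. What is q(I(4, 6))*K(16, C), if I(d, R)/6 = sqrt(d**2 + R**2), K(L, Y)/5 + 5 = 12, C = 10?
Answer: 420*sqrt(13) ≈ 1514.3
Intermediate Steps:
K(L, Y) = 35 (K(L, Y) = -25 + 5*12 = -25 + 60 = 35)
I(d, R) = 6*sqrt(R**2 + d**2) (I(d, R) = 6*sqrt(d**2 + R**2) = 6*sqrt(R**2 + d**2))
q(I(4, 6))*K(16, C) = (6*sqrt(6**2 + 4**2))*35 = (6*sqrt(36 + 16))*35 = (6*sqrt(52))*35 = (6*(2*sqrt(13)))*35 = (12*sqrt(13))*35 = 420*sqrt(13)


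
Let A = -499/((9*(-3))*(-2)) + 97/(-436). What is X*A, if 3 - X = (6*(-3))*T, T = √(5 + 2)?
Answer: -111401/3924 - 111401*√7/654 ≈ -479.06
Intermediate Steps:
T = √7 ≈ 2.6458
X = 3 + 18*√7 (X = 3 - 6*(-3)*√7 = 3 - (-18)*√7 = 3 + 18*√7 ≈ 50.624)
A = -111401/11772 (A = -499/((-27*(-2))) + 97*(-1/436) = -499/54 - 97/436 = -111401/11772 ≈ -9.4632)
X*A = (3 + 18*√7)*(-111401/11772) = -111401/3924 - 111401*√7/654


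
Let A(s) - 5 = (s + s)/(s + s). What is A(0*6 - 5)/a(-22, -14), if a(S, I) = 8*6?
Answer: ⅛ ≈ 0.12500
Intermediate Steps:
a(S, I) = 48
A(s) = 6 (A(s) = 5 + (s + s)/(s + s) = 5 + (2*s)/((2*s)) = 5 + (2*s)*(1/(2*s)) = 5 + 1 = 6)
A(0*6 - 5)/a(-22, -14) = 6/48 = 6*(1/48) = ⅛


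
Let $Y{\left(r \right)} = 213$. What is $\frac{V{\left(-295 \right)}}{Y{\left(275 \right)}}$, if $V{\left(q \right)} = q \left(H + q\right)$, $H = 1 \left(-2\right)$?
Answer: $\frac{29205}{71} \approx 411.34$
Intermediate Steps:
$H = -2$
$V{\left(q \right)} = q \left(-2 + q\right)$
$\frac{V{\left(-295 \right)}}{Y{\left(275 \right)}} = \frac{\left(-295\right) \left(-2 - 295\right)}{213} = \left(-295\right) \left(-297\right) \frac{1}{213} = 87615 \cdot \frac{1}{213} = \frac{29205}{71}$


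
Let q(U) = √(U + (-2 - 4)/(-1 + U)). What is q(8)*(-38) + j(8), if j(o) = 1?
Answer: 1 - 190*√14/7 ≈ -100.56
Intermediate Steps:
q(U) = √(U - 6/(-1 + U))
q(8)*(-38) + j(8) = √((-6 + 8*(-1 + 8))/(-1 + 8))*(-38) + 1 = √((-6 + 8*7)/7)*(-38) + 1 = √((-6 + 56)/7)*(-38) + 1 = √((⅐)*50)*(-38) + 1 = √(50/7)*(-38) + 1 = (5*√14/7)*(-38) + 1 = -190*√14/7 + 1 = 1 - 190*√14/7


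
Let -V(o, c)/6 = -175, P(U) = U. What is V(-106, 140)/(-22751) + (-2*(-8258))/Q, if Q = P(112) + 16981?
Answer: 357807866/388882843 ≈ 0.92009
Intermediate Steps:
V(o, c) = 1050 (V(o, c) = -6*(-175) = 1050)
Q = 17093 (Q = 112 + 16981 = 17093)
V(-106, 140)/(-22751) + (-2*(-8258))/Q = 1050/(-22751) - 2*(-8258)/17093 = 1050*(-1/22751) + 16516*(1/17093) = -1050/22751 + 16516/17093 = 357807866/388882843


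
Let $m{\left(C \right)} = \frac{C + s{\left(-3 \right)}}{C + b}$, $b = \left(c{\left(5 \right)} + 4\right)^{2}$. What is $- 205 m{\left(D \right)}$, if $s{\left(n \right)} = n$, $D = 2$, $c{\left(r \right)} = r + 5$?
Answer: $\frac{205}{198} \approx 1.0354$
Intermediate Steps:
$c{\left(r \right)} = 5 + r$
$b = 196$ ($b = \left(\left(5 + 5\right) + 4\right)^{2} = \left(10 + 4\right)^{2} = 14^{2} = 196$)
$m{\left(C \right)} = \frac{-3 + C}{196 + C}$ ($m{\left(C \right)} = \frac{C - 3}{C + 196} = \frac{-3 + C}{196 + C}$)
$- 205 m{\left(D \right)} = - 205 \frac{-3 + 2}{196 + 2} = - 205 \cdot \frac{1}{198} \left(-1\right) = \left(-205\right) \left(- \frac{1}{198}\right) = \frac{205}{198}$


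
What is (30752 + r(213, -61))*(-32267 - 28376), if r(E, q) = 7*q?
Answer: -1838998975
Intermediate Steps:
(30752 + r(213, -61))*(-32267 - 28376) = (30752 + 7*(-61))*(-32267 - 28376) = (30752 - 427)*(-60643) = 30325*(-60643) = -1838998975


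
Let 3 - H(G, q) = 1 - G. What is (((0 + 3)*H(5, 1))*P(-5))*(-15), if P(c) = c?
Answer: 1575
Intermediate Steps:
H(G, q) = 2 + G (H(G, q) = 3 - (1 - G) = 3 + (-1 + G) = 2 + G)
(((0 + 3)*H(5, 1))*P(-5))*(-15) = (((0 + 3)*(2 + 5))*(-5))*(-15) = ((3*7)*(-5))*(-15) = (21*(-5))*(-15) = -105*(-15) = 1575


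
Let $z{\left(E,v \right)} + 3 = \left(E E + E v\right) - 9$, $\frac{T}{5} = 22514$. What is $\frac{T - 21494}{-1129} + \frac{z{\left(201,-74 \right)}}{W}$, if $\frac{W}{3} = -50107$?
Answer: $- \frac{4573147277}{56570803} \approx -80.839$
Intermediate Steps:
$T = 112570$ ($T = 5 \cdot 22514 = 112570$)
$z{\left(E,v \right)} = -12 + E^{2} + E v$ ($z{\left(E,v \right)} = -3 - \left(9 - E E - E v\right) = -3 - \left(9 - E^{2} - E v\right) = -3 + \left(-9 + E^{2} + E v\right) = -12 + E^{2} + E v$)
$W = -150321$ ($W = 3 \left(-50107\right) = -150321$)
$\frac{T - 21494}{-1129} + \frac{z{\left(201,-74 \right)}}{W} = \frac{112570 - 21494}{-1129} + \frac{-12 + 201^{2} + 201 \left(-74\right)}{-150321} = \left(112570 - 21494\right) \left(- \frac{1}{1129}\right) + \left(-12 + 40401 - 14874\right) \left(- \frac{1}{150321}\right) = \left(112570 - 21494\right) \left(- \frac{1}{1129}\right) + 25515 \left(- \frac{1}{150321}\right) = 91076 \left(- \frac{1}{1129}\right) - \frac{8505}{50107} = - \frac{91076}{1129} - \frac{8505}{50107} = - \frac{4573147277}{56570803}$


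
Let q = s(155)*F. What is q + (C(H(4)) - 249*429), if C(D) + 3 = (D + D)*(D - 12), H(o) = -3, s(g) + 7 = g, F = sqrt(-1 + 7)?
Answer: -106734 + 148*sqrt(6) ≈ -1.0637e+5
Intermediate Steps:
F = sqrt(6) ≈ 2.4495
s(g) = -7 + g
C(D) = -3 + 2*D*(-12 + D) (C(D) = -3 + (D + D)*(D - 12) = -3 + (2*D)*(-12 + D) = -3 + 2*D*(-12 + D))
q = 148*sqrt(6) (q = (-7 + 155)*sqrt(6) = 148*sqrt(6) ≈ 362.52)
q + (C(H(4)) - 249*429) = 148*sqrt(6) + ((-3 - 24*(-3) + 2*(-3)**2) - 249*429) = 148*sqrt(6) + ((-3 + 72 + 2*9) - 106821) = 148*sqrt(6) + ((-3 + 72 + 18) - 106821) = 148*sqrt(6) + (87 - 106821) = 148*sqrt(6) - 106734 = -106734 + 148*sqrt(6)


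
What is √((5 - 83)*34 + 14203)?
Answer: √11551 ≈ 107.48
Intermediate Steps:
√((5 - 83)*34 + 14203) = √(-78*34 + 14203) = √(-2652 + 14203) = √11551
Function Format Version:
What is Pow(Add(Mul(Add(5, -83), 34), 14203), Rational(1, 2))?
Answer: Pow(11551, Rational(1, 2)) ≈ 107.48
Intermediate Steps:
Pow(Add(Mul(Add(5, -83), 34), 14203), Rational(1, 2)) = Pow(Add(Mul(-78, 34), 14203), Rational(1, 2)) = Pow(Add(-2652, 14203), Rational(1, 2)) = Pow(11551, Rational(1, 2))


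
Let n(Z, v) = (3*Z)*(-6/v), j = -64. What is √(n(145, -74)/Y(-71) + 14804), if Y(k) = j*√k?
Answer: √(6538516077824 + 3428235*I*√71)/21016 ≈ 121.67 + 0.00026877*I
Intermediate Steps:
n(Z, v) = -18*Z/v
Y(k) = -64*√k
√(n(145, -74)/Y(-71) + 14804) = √((-18*145/(-74))/((-64*I*√71)) + 14804) = √((-18*145*(-1/74))/((-64*I*√71)) + 14804) = √(1305/(37*((-64*I*√71))) + 14804) = √(1305*(I*√71/4544)/37 + 14804) = √(1305*I*√71/168128 + 14804) = √(14804 + 1305*I*√71/168128)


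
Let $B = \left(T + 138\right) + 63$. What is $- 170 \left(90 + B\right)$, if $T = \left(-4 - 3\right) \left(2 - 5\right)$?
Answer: $-53040$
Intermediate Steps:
$T = 21$ ($T = - 7 \left(2 - 5\right) = \left(-7\right) \left(-3\right) = 21$)
$B = 222$ ($B = \left(21 + 138\right) + 63 = 159 + 63 = 222$)
$- 170 \left(90 + B\right) = - 170 \left(90 + 222\right) = \left(-170\right) 312 = -53040$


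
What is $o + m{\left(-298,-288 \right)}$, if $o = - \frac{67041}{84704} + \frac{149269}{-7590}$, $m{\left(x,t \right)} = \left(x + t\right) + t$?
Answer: $- \frac{287525029603}{321451680} \approx -894.46$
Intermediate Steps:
$m{\left(x,t \right)} = x + 2 t$ ($m{\left(x,t \right)} = \left(t + x\right) + t = x + 2 t$)
$o = - \frac{6576261283}{321451680}$ ($o = \left(-67041\right) \frac{1}{84704} + 149269 \left(- \frac{1}{7590}\right) = - \frac{67041}{84704} - \frac{149269}{7590} = - \frac{6576261283}{321451680} \approx -20.458$)
$o + m{\left(-298,-288 \right)} = - \frac{6576261283}{321451680} + \left(-298 + 2 \left(-288\right)\right) = - \frac{6576261283}{321451680} - 874 = - \frac{287525029603}{321451680}$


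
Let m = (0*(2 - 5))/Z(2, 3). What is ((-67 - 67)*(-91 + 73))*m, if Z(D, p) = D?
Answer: 0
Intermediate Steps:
m = 0 (m = (0*(2 - 5))/2 = (0*(-3))*(½) = 0*(½) = 0)
((-67 - 67)*(-91 + 73))*m = ((-67 - 67)*(-91 + 73))*0 = -134*(-18)*0 = 2412*0 = 0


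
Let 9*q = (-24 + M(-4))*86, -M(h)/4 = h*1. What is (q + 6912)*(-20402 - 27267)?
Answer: -2932596880/9 ≈ -3.2584e+8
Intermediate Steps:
M(h) = -4*h
q = -688/9 (q = ((-24 - 4*(-4))*86)/9 = ((-24 + 16)*86)/9 = (-8*86)/9 = (⅑)*(-688) = -688/9 ≈ -76.444)
(q + 6912)*(-20402 - 27267) = (-688/9 + 6912)*(-20402 - 27267) = (61520/9)*(-47669) = -2932596880/9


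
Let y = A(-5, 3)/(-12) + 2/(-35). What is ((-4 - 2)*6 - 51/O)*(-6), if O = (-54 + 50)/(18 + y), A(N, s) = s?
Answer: -318501/280 ≈ -1137.5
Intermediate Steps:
y = -43/140 (y = 3/(-12) + 2/(-35) = 3*(-1/12) + 2*(-1/35) = -¼ - 2/35 = -43/140 ≈ -0.30714)
O = -560/2477 (O = (-54 + 50)/(18 - 43/140) = -4/2477/140 = -4*140/2477 = -560/2477 ≈ -0.22608)
((-4 - 2)*6 - 51/O)*(-6) = ((-4 - 2)*6 - 51/(-560/2477))*(-6) = (-6*6 - 51*(-2477/560))*(-6) = (-36 + 126327/560)*(-6) = (106167/560)*(-6) = -318501/280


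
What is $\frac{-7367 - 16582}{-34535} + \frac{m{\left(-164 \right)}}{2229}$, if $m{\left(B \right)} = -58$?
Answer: $\frac{51379291}{76978515} \approx 0.66745$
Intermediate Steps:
$\frac{-7367 - 16582}{-34535} + \frac{m{\left(-164 \right)}}{2229} = \frac{-7367 - 16582}{-34535} - \frac{58}{2229} = \left(-7367 - 16582\right) \left(- \frac{1}{34535}\right) - \frac{58}{2229} = \left(-23949\right) \left(- \frac{1}{34535}\right) - \frac{58}{2229} = \frac{23949}{34535} - \frac{58}{2229} = \frac{51379291}{76978515}$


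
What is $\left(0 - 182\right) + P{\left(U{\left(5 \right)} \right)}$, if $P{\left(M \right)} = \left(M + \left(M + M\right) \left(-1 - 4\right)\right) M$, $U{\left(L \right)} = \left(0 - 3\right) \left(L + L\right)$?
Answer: $-8282$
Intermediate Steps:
$U{\left(L \right)} = - 6 L$ ($U{\left(L \right)} = - 3 \cdot 2 L = - 6 L$)
$P{\left(M \right)} = - 9 M^{2}$ ($P{\left(M \right)} = \left(M + 2 M \left(-5\right)\right) M = \left(M - 10 M\right) M = - 9 M M = - 9 M^{2}$)
$\left(0 - 182\right) + P{\left(U{\left(5 \right)} \right)} = \left(0 - 182\right) - 9 \left(\left(-6\right) 5\right)^{2} = -182 - 9 \left(-30\right)^{2} = -182 - 8100 = -8282$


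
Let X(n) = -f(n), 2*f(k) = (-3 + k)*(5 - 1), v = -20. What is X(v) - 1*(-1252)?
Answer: 1298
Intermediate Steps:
f(k) = -6 + 2*k (f(k) = ((-3 + k)*(5 - 1))/2 = ((-3 + k)*4)/2 = (-12 + 4*k)/2 = -6 + 2*k)
X(n) = 6 - 2*n (X(n) = -(-6 + 2*n) = 6 - 2*n)
X(v) - 1*(-1252) = (6 - 2*(-20)) - 1*(-1252) = (6 + 40) + 1252 = 46 + 1252 = 1298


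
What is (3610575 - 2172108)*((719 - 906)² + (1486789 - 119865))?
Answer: 2016576818031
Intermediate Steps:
(3610575 - 2172108)*((719 - 906)² + (1486789 - 119865)) = 1438467*((-187)² + 1366924) = 1438467*(34969 + 1366924) = 1438467*1401893 = 2016576818031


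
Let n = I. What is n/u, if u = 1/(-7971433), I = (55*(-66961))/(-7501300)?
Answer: -5871526376243/1500260 ≈ -3.9137e+6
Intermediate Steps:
I = 736571/1500260 (I = -3682855*(-1/7501300) = 736571/1500260 ≈ 0.49096)
u = -1/7971433 ≈ -1.2545e-7
n = 736571/1500260 ≈ 0.49096
n/u = 736571/(1500260*(-1/7971433)) = (736571/1500260)*(-7971433) = -5871526376243/1500260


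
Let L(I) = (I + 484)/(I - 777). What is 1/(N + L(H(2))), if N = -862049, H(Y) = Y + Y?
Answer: -773/666364365 ≈ -1.1600e-6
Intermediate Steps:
H(Y) = 2*Y
L(I) = (484 + I)/(-777 + I)
1/(N + L(H(2))) = 1/(-862049 + (484 + 2*2)/(-777 + 2*2)) = 1/(-862049 + (484 + 4)/(-777 + 4)) = 1/(-862049 + 488/(-773)) = 1/(-862049 - 1/773*488) = 1/(-862049 - 488/773) = 1/(-666364365/773) = -773/666364365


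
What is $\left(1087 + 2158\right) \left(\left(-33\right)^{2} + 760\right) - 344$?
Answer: $5999661$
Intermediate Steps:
$\left(1087 + 2158\right) \left(\left(-33\right)^{2} + 760\right) - 344 = 3245 \left(1089 + 760\right) - 344 = 3245 \cdot 1849 - 344 = 6000005 - 344 = 5999661$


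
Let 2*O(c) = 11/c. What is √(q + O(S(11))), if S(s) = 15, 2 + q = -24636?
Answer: I*√22173870/30 ≈ 156.96*I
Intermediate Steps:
q = -24638 (q = -2 - 24636 = -24638)
O(c) = 11/(2*c) (O(c) = (11/c)/2 = 11/(2*c))
√(q + O(S(11))) = √(-24638 + (11/2)/15) = √(-24638 + (11/2)*(1/15)) = √(-24638 + 11/30) = √(-739129/30) = I*√22173870/30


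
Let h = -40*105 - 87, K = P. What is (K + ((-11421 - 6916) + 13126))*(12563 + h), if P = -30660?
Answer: -296868396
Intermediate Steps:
K = -30660
h = -4287 (h = -4200 - 87 = -4287)
(K + ((-11421 - 6916) + 13126))*(12563 + h) = (-30660 + ((-11421 - 6916) + 13126))*(12563 - 4287) = (-30660 + (-18337 + 13126))*8276 = (-30660 - 5211)*8276 = -35871*8276 = -296868396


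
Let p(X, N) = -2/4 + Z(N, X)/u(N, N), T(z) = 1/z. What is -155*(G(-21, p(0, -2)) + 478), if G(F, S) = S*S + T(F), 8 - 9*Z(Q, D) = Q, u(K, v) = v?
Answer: -168411065/2268 ≈ -74255.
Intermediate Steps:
Z(Q, D) = 8/9 - Q/9
p(X, N) = -½ + (8/9 - N/9)/N (p(X, N) = -2/4 + (8/9 - N/9)/N = -2*¼ + (8/9 - N/9)/N = -½ + (8/9 - N/9)/N)
G(F, S) = 1/F + S² (G(F, S) = S*S + 1/F = S² + 1/F = 1/F + S²)
-155*(G(-21, p(0, -2)) + 478) = -155*((1/(-21) + ((1/18)*(16 - 11*(-2))/(-2))²) + 478) = -155*((-1/21 + ((1/18)*(-½)*(16 + 22))²) + 478) = -155*((-1/21 + ((1/18)*(-½)*38)²) + 478) = -155*((-1/21 + (-19/18)²) + 478) = -155*((-1/21 + 361/324) + 478) = -155*(2419/2268 + 478) = -155*1086523/2268 = -168411065/2268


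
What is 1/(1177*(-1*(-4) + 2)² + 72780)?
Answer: 1/115152 ≈ 8.6842e-6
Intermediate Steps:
1/(1177*(-1*(-4) + 2)² + 72780) = 1/(1177*(4 + 2)² + 72780) = 1/(1177*6² + 72780) = 1/(1177*36 + 72780) = 1/(42372 + 72780) = 1/115152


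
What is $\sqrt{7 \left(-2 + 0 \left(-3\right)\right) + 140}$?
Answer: $3 \sqrt{14} \approx 11.225$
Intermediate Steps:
$\sqrt{7 \left(-2 + 0 \left(-3\right)\right) + 140} = \sqrt{7 \left(-2 + 0\right) + 140} = \sqrt{7 \left(-2\right) + 140} = \sqrt{-14 + 140} = \sqrt{126} = 3 \sqrt{14}$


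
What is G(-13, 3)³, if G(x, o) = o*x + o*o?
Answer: -27000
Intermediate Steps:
G(x, o) = o² + o*x (G(x, o) = o*x + o² = o² + o*x)
G(-13, 3)³ = (3*(3 - 13))³ = (3*(-10))³ = (-30)³ = -27000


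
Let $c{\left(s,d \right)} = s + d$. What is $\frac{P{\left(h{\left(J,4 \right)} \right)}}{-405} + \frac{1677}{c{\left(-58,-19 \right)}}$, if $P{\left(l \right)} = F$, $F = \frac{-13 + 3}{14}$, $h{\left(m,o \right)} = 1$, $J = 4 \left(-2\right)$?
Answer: $- \frac{135826}{6237} \approx -21.777$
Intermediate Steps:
$J = -8$
$F = - \frac{5}{7}$ ($F = \left(-10\right) \frac{1}{14} = - \frac{5}{7} \approx -0.71429$)
$P{\left(l \right)} = - \frac{5}{7}$
$c{\left(s,d \right)} = d + s$
$\frac{P{\left(h{\left(J,4 \right)} \right)}}{-405} + \frac{1677}{c{\left(-58,-19 \right)}} = - \frac{5}{7 \left(-405\right)} + \frac{1677}{-19 - 58} = \left(- \frac{5}{7}\right) \left(- \frac{1}{405}\right) + \frac{1677}{-77} = \frac{1}{567} + 1677 \left(- \frac{1}{77}\right) = \frac{1}{567} - \frac{1677}{77} = - \frac{135826}{6237}$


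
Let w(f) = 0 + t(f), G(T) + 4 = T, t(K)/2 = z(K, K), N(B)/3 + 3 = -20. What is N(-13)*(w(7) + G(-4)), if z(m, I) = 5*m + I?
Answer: -5244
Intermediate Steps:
N(B) = -69 (N(B) = -9 + 3*(-20) = -9 - 60 = -69)
z(m, I) = I + 5*m
t(K) = 12*K (t(K) = 2*(K + 5*K) = 2*(6*K) = 12*K)
G(T) = -4 + T
w(f) = 12*f (w(f) = 0 + 12*f = 12*f)
N(-13)*(w(7) + G(-4)) = -69*(12*7 + (-4 - 4)) = -69*(84 - 8) = -69*76 = -5244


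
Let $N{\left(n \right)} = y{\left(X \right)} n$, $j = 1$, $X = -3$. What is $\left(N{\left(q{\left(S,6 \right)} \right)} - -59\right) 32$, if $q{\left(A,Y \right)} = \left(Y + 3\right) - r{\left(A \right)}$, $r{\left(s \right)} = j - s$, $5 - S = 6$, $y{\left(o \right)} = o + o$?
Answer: $544$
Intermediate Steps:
$y{\left(o \right)} = 2 o$
$S = -1$ ($S = 5 - 6 = -1$)
$r{\left(s \right)} = 1 - s$
$q{\left(A,Y \right)} = 2 + A + Y$ ($q{\left(A,Y \right)} = \left(Y + 3\right) - \left(1 - A\right) = \left(3 + Y\right) + \left(-1 + A\right) = 2 + A + Y$)
$N{\left(n \right)} = - 6 n$ ($N{\left(n \right)} = 2 \left(-3\right) n = - 6 n$)
$\left(N{\left(q{\left(S,6 \right)} \right)} - -59\right) 32 = \left(- 6 \left(2 - 1 + 6\right) - -59\right) 32 = \left(\left(-6\right) 7 + 59\right) 32 = \left(-42 + 59\right) 32 = 17 \cdot 32 = 544$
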